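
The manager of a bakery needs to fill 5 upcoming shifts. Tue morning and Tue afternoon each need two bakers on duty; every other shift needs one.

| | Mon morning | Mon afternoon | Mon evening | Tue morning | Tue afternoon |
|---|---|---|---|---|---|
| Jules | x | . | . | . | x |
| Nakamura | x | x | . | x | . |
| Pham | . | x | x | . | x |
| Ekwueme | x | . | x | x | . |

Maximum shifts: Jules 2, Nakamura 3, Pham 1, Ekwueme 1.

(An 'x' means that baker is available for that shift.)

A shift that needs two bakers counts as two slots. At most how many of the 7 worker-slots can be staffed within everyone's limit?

Total capacity across all bakers is 2+3+1+1 = 7, and 7 slots are needed, so at most 7 can be filled.
Shifts {Mon evening, Tue morning, Tue afternoon} need 5 slots but only Jules, Nakamura, Pham, and Ekwueme are available for them, supplying at most 4 — so at least 1 slot must go unfilled.
An assignment achieving 6: Mon morning→Jules, Mon afternoon→Nakamura, Mon evening→Pham, Tue morning→Nakamura+Ekwueme, Tue afternoon→Jules.
Loads: Jules 2/2, Nakamura 2/3, Pham 1/1, Ekwueme 1/1.

6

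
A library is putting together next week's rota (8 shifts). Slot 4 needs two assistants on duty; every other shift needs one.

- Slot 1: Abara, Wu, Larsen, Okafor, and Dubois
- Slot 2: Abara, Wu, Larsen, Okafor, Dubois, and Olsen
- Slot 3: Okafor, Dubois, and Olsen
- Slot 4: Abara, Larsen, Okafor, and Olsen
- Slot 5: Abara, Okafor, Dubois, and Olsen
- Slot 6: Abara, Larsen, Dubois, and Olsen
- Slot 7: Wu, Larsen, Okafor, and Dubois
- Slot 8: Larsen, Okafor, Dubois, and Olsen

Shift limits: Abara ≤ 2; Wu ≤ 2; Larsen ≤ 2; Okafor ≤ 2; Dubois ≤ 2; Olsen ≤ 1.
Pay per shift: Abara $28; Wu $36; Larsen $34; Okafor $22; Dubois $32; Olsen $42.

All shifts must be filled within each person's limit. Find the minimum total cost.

$268

Picking the cheapest available assistant for each shift independently would cost $210, but that ignores the shift limits.
An optimal schedule: Slot 1→Larsen, Slot 2→Wu, Slot 3→Okafor, Slot 4→Abara+Larsen, Slot 5→Okafor, Slot 6→Abara, Slot 7→Dubois, Slot 8→Dubois.
Total: 34 + 36 + 22 + 28 + 34 + 22 + 28 + 32 + 32 = $268.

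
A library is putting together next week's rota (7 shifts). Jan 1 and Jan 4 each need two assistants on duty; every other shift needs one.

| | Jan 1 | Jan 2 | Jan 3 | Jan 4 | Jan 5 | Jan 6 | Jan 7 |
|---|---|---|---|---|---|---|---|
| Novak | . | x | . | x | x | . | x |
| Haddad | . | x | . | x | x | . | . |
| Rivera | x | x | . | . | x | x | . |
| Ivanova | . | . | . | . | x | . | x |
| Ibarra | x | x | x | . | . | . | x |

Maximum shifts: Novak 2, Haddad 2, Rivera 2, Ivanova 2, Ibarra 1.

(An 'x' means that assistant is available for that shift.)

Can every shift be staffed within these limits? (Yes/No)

Total capacity is 9 and 9 slots are needed, so capacity alone doesn't rule it out.
Shifts {Jan 1, Jan 3} need 3 worker-slots in total, but the assistants available for any of those shifts (Rivera and Ibarra) can supply at most 2 among them. So no valid schedule exists.

No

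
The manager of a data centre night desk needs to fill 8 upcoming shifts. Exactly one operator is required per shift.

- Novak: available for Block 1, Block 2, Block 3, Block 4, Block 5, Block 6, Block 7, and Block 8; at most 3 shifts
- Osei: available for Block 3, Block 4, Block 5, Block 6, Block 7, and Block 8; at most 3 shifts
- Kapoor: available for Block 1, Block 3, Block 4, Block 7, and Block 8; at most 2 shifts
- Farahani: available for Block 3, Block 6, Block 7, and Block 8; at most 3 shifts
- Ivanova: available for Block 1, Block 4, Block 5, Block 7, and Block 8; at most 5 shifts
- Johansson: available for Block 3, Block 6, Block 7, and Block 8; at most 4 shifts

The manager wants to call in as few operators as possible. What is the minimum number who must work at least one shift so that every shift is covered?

2

8 slots to fill and no one can take more than 5, so at least ⌈8/5⌉ = 2 operators are needed.
Novak and Ivanova alone can cover everything: Block 1→Ivanova, Block 2→Novak, Block 3→Novak, Block 4→Ivanova, Block 5→Ivanova, Block 6→Novak, Block 7→Ivanova, Block 8→Ivanova.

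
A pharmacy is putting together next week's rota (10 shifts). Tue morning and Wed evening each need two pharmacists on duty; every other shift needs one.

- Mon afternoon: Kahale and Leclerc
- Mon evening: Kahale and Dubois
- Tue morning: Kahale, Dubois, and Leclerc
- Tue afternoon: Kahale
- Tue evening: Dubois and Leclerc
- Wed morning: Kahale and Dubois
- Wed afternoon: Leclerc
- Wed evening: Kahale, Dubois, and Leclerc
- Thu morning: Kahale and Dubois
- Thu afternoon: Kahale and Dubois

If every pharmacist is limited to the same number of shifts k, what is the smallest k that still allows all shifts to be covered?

With 3 pharmacists and 12 worker-slots to fill, someone must work at least ⌈12/3⌉ = 4 shifts, so k ≥ 4.
k = 4 works: Mon afternoon→Kahale, Mon evening→Kahale, Tue morning→Dubois+Leclerc, Tue afternoon→Kahale, Tue evening→Leclerc, Wed morning→Kahale, Wed afternoon→Leclerc, Wed evening→Dubois+Leclerc, Thu morning→Dubois, Thu afternoon→Dubois.
Loads: Kahale 4, Dubois 4, Leclerc 4 — all ≤ 4.

4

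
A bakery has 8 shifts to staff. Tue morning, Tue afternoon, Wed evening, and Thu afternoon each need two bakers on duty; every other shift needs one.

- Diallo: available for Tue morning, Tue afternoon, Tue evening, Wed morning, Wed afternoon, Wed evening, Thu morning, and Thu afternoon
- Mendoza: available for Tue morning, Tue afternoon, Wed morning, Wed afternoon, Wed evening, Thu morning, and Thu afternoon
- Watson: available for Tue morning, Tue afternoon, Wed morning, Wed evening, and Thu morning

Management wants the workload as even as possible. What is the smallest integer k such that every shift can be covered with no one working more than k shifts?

4

With 3 bakers and 12 worker-slots to fill, someone must work at least ⌈12/3⌉ = 4 shifts, so k ≥ 4.
k = 4 works: Tue morning→Diallo+Mendoza, Tue afternoon→Mendoza+Watson, Tue evening→Diallo, Wed morning→Watson, Wed afternoon→Diallo, Wed evening→Mendoza+Watson, Thu morning→Watson, Thu afternoon→Diallo+Mendoza.
Loads: Diallo 4, Mendoza 4, Watson 4 — all ≤ 4.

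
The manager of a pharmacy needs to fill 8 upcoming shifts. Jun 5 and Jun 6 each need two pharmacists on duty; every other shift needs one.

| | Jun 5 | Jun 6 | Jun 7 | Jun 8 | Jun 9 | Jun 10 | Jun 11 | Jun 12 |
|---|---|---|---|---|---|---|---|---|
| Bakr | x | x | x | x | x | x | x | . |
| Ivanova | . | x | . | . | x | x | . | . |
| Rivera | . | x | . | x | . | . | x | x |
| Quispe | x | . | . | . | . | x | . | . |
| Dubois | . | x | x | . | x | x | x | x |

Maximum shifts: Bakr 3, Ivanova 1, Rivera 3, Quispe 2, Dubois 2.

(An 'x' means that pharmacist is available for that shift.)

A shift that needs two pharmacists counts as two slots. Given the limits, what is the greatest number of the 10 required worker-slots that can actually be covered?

10

Total capacity across all pharmacists is 3+1+3+2+2 = 11, and 10 slots are needed, so at most 10 can be filled.
An assignment achieving 10: Jun 5→Bakr+Quispe, Jun 6→Rivera+Dubois, Jun 7→Bakr, Jun 8→Bakr, Jun 9→Ivanova, Jun 10→Quispe, Jun 11→Rivera, Jun 12→Rivera.
Loads: Bakr 3/3, Ivanova 1/1, Rivera 3/3, Quispe 2/2, Dubois 1/2.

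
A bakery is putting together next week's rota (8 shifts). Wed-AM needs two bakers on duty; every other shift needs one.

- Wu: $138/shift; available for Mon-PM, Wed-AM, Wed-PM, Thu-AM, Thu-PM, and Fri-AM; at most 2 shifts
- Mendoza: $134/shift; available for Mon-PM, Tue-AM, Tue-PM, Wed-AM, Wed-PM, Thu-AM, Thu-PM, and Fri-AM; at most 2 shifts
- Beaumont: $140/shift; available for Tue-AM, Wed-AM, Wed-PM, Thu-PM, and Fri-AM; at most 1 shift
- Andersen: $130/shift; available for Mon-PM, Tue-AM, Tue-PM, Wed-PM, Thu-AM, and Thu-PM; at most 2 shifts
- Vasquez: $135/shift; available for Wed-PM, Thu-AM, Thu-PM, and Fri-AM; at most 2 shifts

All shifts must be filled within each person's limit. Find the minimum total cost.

Picking the cheapest available baker for each shift independently would cost $1186, but that ignores the shift limits.
An optimal schedule: Mon-PM→Wu, Tue-AM→Mendoza, Tue-PM→Mendoza, Wed-AM→Wu+Beaumont, Wed-PM→Andersen, Thu-AM→Andersen, Thu-PM→Vasquez, Fri-AM→Vasquez.
Total: 138 + 134 + 134 + 138 + 140 + 130 + 130 + 135 + 135 = $1214.

$1214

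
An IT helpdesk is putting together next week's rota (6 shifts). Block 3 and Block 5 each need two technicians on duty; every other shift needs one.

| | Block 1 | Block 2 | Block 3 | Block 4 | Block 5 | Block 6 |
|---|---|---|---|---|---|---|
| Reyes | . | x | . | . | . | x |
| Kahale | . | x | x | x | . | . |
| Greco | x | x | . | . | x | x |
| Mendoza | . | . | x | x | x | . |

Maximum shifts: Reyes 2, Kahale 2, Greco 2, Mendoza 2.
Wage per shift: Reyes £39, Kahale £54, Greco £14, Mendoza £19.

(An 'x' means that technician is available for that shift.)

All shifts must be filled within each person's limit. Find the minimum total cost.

Block 1 can only be covered by Greco, so that assignment is forced.
Block 3 can only be covered by Kahale and Mendoza, so that assignment is forced.
Block 5 can only be covered by Greco and Mendoza, so that assignment is forced.
Picking the cheapest available technician for each shift independently would cost £167, but that ignores the shift limits.
An optimal schedule: Block 1→Greco, Block 2→Reyes, Block 3→Kahale+Mendoza, Block 4→Kahale, Block 5→Greco+Mendoza, Block 6→Reyes.
Total: 14 + 39 + 54 + 19 + 54 + 14 + 19 + 39 = £252.

£252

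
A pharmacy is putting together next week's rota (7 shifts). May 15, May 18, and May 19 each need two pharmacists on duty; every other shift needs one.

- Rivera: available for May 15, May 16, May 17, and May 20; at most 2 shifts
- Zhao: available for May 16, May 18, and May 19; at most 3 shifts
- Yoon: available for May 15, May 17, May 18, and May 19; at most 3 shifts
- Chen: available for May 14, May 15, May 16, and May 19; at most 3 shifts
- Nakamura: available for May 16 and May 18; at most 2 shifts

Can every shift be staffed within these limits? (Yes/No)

Yes

May 14 can only be covered by Chen, so that assignment is forced.
May 20 can only be covered by Rivera, so that assignment is forced.
One valid schedule: May 14→Chen, May 15→Yoon+Chen, May 16→Zhao, May 17→Rivera, May 18→Zhao+Yoon, May 19→Zhao+Yoon, May 20→Rivera.
Loads: Rivera 2/2, Zhao 3/3, Yoon 3/3, Chen 2/3, Nakamura 0/2 — all within limits.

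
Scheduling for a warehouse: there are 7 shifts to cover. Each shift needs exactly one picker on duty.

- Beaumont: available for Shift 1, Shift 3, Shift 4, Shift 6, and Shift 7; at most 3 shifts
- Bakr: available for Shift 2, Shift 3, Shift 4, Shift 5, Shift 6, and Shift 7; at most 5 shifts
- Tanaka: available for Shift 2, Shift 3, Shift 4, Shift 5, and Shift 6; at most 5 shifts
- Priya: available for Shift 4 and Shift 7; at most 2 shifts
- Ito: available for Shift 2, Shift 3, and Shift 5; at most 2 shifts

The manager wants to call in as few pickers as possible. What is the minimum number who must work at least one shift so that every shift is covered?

2

7 slots to fill and no one can take more than 5, so at least ⌈7/5⌉ = 2 pickers are needed.
Beaumont and Bakr alone can cover everything: Shift 1→Beaumont, Shift 2→Bakr, Shift 3→Beaumont, Shift 4→Beaumont, Shift 5→Bakr, Shift 6→Bakr, Shift 7→Bakr.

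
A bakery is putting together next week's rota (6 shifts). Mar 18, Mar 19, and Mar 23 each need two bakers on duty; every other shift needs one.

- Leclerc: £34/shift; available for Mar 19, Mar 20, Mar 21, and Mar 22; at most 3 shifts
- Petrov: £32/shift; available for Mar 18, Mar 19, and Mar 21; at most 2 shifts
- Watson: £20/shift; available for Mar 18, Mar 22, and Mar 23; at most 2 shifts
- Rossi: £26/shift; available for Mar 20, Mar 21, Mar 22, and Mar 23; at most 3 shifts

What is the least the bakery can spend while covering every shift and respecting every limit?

£250

Mar 18 can only be covered by Petrov and Watson, so that assignment is forced.
Mar 19 can only be covered by Leclerc and Petrov, so that assignment is forced.
Mar 23 can only be covered by Watson and Rossi, so that assignment is forced.
Picking the cheapest available baker for each shift independently would cost £236, but that ignores the shift limits.
An optimal schedule: Mar 18→Watson+Petrov, Mar 19→Petrov+Leclerc, Mar 20→Rossi, Mar 21→Rossi, Mar 22→Leclerc, Mar 23→Watson+Rossi.
Total: 20 + 32 + 32 + 34 + 26 + 26 + 34 + 20 + 26 = £250.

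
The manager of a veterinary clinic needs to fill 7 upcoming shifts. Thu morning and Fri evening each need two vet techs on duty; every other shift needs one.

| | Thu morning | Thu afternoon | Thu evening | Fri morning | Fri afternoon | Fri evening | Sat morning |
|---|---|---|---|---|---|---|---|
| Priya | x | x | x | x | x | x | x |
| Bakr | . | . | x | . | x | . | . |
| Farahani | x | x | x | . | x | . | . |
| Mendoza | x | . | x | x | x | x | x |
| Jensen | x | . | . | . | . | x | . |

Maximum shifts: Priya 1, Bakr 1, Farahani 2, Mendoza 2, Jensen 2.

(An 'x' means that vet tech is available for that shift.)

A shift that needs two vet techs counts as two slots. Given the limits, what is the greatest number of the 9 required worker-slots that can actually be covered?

8

Total capacity across all vet techs is 1+1+2+2+2 = 8, and 9 slots are needed, so at most 8 can be filled.
An assignment achieving 8: Thu morning→Farahani+Jensen, Thu afternoon→Priya, Thu evening→Bakr, Fri morning→Mendoza, Fri afternoon→Farahani, Fri evening→Jensen, Sat morning→Mendoza.
Loads: Priya 1/1, Bakr 1/1, Farahani 2/2, Mendoza 2/2, Jensen 2/2.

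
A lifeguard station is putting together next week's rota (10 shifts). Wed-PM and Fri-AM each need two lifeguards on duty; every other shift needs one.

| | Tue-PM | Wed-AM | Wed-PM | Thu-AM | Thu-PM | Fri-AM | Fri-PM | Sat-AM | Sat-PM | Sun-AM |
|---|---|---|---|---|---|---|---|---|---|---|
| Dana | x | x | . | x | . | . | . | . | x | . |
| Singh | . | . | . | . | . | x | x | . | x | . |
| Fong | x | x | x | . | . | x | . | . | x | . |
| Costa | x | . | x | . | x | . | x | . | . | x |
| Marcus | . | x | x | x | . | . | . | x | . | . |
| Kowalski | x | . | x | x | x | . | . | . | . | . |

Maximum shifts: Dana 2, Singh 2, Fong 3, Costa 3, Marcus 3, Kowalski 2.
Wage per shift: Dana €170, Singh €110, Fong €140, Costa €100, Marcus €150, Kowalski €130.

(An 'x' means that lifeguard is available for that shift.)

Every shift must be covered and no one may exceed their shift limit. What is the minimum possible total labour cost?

€1500

Fri-AM can only be covered by Singh and Fong, so that assignment is forced.
Sat-AM can only be covered by Marcus, so that assignment is forced.
Sun-AM can only be covered by Costa, so that assignment is forced.
Picking the cheapest available lifeguard for each shift independently would cost €1410, but that ignores the shift limits.
An optimal schedule: Tue-PM→Kowalski, Wed-AM→Fong, Wed-PM→Fong+Marcus, Thu-AM→Kowalski, Thu-PM→Costa, Fri-AM→Singh+Fong, Fri-PM→Costa, Sat-AM→Marcus, Sat-PM→Singh, Sun-AM→Costa.
Total: 130 + 140 + 140 + 150 + 130 + 100 + 110 + 140 + 100 + 150 + 110 + 100 = €1500.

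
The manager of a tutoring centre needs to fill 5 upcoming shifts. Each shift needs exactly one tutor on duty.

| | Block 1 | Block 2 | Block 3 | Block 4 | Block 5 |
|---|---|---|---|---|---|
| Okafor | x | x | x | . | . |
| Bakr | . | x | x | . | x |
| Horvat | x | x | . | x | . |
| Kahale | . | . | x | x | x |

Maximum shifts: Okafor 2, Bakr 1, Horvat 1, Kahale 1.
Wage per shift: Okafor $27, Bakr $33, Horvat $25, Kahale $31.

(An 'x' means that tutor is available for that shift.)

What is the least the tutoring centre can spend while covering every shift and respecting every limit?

$143

Picking the cheapest available tutor for each shift independently would cost $133, but that ignores the shift limits.
An optimal schedule: Block 1→Okafor, Block 2→Okafor, Block 3→Kahale, Block 4→Horvat, Block 5→Bakr.
Total: 27 + 27 + 31 + 25 + 33 = $143.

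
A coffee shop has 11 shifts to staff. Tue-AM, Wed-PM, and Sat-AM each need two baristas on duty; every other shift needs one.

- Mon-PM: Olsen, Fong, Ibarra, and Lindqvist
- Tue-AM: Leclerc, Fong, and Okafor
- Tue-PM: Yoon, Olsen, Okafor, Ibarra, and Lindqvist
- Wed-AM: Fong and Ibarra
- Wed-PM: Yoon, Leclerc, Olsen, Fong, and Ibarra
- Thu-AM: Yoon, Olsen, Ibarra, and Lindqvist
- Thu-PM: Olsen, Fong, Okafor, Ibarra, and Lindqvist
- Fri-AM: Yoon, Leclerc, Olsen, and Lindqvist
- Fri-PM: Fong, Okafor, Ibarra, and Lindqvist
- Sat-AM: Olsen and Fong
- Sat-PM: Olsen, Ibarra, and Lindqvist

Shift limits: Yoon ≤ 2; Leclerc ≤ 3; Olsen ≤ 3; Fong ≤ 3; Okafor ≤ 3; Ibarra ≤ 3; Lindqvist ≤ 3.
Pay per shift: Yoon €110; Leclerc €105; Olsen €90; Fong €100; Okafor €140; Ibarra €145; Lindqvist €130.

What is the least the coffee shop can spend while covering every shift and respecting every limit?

€1495

Sat-AM can only be covered by Olsen and Fong, so that assignment is forced.
Picking the cheapest available barista for each shift independently would cost €1325, but that ignores the shift limits.
An optimal schedule: Mon-PM→Olsen, Tue-AM→Fong+Leclerc, Tue-PM→Lindqvist, Wed-AM→Fong, Wed-PM→Leclerc+Yoon, Thu-AM→Yoon, Thu-PM→Lindqvist, Fri-AM→Leclerc, Fri-PM→Lindqvist, Sat-AM→Olsen+Fong, Sat-PM→Olsen.
Total: 90 + 100 + 105 + 130 + 100 + 105 + 110 + 110 + 130 + 105 + 130 + 90 + 100 + 90 = €1495.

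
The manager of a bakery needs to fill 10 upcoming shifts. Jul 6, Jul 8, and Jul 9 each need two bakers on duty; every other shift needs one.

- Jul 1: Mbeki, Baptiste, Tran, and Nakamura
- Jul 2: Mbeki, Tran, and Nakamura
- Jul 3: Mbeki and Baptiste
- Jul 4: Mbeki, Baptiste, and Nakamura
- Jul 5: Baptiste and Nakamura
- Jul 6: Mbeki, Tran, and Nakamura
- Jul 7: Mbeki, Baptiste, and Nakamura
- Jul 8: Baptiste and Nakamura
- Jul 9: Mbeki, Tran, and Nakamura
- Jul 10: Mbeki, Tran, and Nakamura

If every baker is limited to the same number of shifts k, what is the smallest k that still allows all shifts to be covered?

4

With 4 bakers and 13 worker-slots to fill, someone must work at least ⌈13/4⌉ = 4 shifts, so k ≥ 4.
k = 4 works: Jul 1→Baptiste, Jul 2→Mbeki, Jul 3→Mbeki, Jul 4→Mbeki, Jul 5→Baptiste, Jul 6→Mbeki+Tran, Jul 7→Baptiste, Jul 8→Baptiste+Nakamura, Jul 9→Tran+Nakamura, Jul 10→Tran.
Loads: Mbeki 4, Baptiste 4, Tran 3, Nakamura 2 — all ≤ 4.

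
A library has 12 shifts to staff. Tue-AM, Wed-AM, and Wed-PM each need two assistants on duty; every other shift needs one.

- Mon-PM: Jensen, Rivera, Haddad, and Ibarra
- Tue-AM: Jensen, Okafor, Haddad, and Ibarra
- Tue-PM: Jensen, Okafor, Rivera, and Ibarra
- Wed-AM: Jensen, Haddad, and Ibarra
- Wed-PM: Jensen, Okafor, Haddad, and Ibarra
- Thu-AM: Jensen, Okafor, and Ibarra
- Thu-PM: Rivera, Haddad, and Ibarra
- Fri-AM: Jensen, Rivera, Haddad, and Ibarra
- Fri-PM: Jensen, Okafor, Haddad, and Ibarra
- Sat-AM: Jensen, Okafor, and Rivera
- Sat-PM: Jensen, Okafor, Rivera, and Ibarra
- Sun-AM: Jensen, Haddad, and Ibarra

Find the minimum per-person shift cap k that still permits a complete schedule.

With 5 assistants and 15 worker-slots to fill, someone must work at least ⌈15/5⌉ = 3 shifts, so k ≥ 3.
k = 3 works: Mon-PM→Rivera, Tue-AM→Okafor+Ibarra, Tue-PM→Okafor, Wed-AM→Jensen+Haddad, Wed-PM→Haddad+Ibarra, Thu-AM→Jensen, Thu-PM→Rivera, Fri-AM→Rivera, Fri-PM→Okafor, Sat-AM→Jensen, Sat-PM→Ibarra, Sun-AM→Haddad.
Loads: Jensen 3, Okafor 3, Rivera 3, Haddad 3, Ibarra 3 — all ≤ 3.

3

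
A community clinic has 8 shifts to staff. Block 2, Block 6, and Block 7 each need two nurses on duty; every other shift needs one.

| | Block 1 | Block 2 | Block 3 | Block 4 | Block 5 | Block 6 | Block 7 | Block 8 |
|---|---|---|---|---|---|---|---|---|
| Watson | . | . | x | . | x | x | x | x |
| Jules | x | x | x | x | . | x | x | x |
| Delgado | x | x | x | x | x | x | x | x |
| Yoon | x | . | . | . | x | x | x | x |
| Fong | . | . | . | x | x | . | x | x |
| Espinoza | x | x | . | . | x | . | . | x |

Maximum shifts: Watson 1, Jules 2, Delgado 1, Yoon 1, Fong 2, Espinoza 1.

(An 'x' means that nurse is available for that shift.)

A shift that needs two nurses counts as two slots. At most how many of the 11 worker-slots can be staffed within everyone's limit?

Total capacity across all nurses is 1+2+1+1+2+1 = 8, and 11 slots are needed, so at most 8 can be filled.
An assignment achieving 8: Block 1→Yoon, Block 2→Jules+Delgado, Block 3→Watson, Block 4→Jules, Block 5→Fong, Block 7→Fong, Block 8→Espinoza.
Loads: Watson 1/1, Jules 2/2, Delgado 1/1, Yoon 1/1, Fong 2/2, Espinoza 1/1.

8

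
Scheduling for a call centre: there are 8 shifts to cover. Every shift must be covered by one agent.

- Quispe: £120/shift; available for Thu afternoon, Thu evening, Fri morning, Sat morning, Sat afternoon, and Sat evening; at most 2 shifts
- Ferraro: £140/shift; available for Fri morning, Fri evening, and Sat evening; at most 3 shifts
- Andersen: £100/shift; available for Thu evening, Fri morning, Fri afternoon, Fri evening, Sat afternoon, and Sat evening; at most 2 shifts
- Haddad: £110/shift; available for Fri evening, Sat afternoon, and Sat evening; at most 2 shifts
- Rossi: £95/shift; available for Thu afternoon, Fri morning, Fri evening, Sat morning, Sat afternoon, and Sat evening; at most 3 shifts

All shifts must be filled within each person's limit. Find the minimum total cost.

Fri afternoon can only be covered by Andersen, so that assignment is forced.
Picking the cheapest available agent for each shift independently would cost £770, but that ignores the shift limits.
An optimal schedule: Thu afternoon→Rossi, Thu evening→Andersen, Fri morning→Rossi, Fri afternoon→Andersen, Fri evening→Haddad, Sat morning→Rossi, Sat afternoon→Haddad, Sat evening→Quispe.
Total: 95 + 100 + 95 + 100 + 110 + 95 + 110 + 120 = £825.

£825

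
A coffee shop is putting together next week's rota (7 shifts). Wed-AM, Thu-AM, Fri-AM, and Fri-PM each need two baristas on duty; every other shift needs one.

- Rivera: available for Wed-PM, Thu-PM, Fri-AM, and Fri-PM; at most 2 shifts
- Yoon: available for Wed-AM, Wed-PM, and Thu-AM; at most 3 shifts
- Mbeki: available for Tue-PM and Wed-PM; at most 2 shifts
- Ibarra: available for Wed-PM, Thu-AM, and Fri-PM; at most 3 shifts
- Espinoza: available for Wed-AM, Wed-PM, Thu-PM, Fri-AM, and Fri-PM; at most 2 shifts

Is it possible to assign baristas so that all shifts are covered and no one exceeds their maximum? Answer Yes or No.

No

Total capacity is 12 and 11 slots are needed, so capacity alone doesn't rule it out.
Shifts {Wed-AM, Thu-PM, Fri-AM, Fri-PM} need 7 worker-slots in total, but the baristas available for any of those shifts (Rivera, Yoon, Ibarra, and Espinoza) can supply at most 6 among them. So no valid schedule exists.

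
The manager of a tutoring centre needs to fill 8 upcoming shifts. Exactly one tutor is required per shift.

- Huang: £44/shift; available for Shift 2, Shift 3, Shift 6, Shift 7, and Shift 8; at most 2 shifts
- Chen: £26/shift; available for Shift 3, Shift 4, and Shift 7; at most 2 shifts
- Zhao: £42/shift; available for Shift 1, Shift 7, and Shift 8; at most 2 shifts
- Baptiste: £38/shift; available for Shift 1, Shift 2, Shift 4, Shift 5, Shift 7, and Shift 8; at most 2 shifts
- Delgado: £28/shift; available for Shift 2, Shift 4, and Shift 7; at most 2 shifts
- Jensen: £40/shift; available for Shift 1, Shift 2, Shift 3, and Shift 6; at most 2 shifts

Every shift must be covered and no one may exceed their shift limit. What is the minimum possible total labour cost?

Shift 5 can only be covered by Baptiste, so that assignment is forced.
Picking the cheapest available tutor for each shift independently would cost £260, but that ignores the shift limits.
An optimal schedule: Shift 1→Jensen, Shift 2→Delgado, Shift 3→Chen, Shift 4→Chen, Shift 5→Baptiste, Shift 6→Jensen, Shift 7→Delgado, Shift 8→Baptiste.
Total: 40 + 28 + 26 + 26 + 38 + 40 + 28 + 38 = £264.

£264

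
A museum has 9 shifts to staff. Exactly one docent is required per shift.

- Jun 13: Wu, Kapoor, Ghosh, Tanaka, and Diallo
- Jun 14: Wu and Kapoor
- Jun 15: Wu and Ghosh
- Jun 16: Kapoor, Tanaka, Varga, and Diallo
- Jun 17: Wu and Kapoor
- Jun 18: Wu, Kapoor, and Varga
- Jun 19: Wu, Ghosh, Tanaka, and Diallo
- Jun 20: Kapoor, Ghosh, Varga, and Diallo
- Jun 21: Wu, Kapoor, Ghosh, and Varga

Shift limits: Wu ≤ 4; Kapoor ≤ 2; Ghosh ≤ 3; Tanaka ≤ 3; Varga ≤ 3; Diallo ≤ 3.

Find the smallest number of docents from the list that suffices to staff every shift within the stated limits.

3

9 slots to fill and no one can take more than 4, so at least ⌈9/4⌉ = 3 docents are needed.
Wu, Kapoor, and Ghosh alone can cover everything: Jun 13→Ghosh, Jun 14→Wu, Jun 15→Wu, Jun 16→Kapoor, Jun 17→Wu, Jun 18→Wu, Jun 19→Ghosh, Jun 20→Kapoor, Jun 21→Ghosh.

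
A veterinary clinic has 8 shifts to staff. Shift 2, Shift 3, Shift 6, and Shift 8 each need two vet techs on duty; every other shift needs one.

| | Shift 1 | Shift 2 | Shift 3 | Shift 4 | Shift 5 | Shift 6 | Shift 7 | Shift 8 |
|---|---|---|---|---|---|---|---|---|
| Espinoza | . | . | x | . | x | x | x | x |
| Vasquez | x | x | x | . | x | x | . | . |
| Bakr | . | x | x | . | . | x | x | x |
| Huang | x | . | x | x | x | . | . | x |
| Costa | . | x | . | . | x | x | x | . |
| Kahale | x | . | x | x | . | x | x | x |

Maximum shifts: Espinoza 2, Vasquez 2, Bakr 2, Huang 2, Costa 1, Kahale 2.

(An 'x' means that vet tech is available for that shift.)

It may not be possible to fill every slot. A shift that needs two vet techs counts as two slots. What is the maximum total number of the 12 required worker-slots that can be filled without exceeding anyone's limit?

Total capacity across all vet techs is 2+2+2+2+1+2 = 11, and 12 slots are needed, so at most 11 can be filled.
An assignment achieving 11: Shift 1→Vasquez, Shift 2→Vasquez+Bakr, Shift 3→Kahale, Shift 4→Huang, Shift 5→Espinoza, Shift 6→Costa+Kahale, Shift 7→Espinoza, Shift 8→Bakr+Huang.
Loads: Espinoza 2/2, Vasquez 2/2, Bakr 2/2, Huang 2/2, Costa 1/1, Kahale 2/2.

11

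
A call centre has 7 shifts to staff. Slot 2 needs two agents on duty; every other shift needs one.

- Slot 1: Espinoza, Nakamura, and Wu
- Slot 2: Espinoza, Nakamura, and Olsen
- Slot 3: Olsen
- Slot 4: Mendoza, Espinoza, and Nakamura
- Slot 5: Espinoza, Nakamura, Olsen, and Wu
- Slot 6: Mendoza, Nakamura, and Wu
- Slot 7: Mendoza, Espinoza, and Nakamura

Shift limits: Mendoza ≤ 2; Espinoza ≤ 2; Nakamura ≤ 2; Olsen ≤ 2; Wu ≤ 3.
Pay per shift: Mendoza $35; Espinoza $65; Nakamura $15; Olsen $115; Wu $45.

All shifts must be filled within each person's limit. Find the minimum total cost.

Slot 3 can only be covered by Olsen, so that assignment is forced.
Picking the cheapest available agent for each shift independently would cost $270, but that ignores the shift limits.
An optimal schedule: Slot 1→Nakamura, Slot 2→Nakamura+Espinoza, Slot 3→Olsen, Slot 4→Mendoza, Slot 5→Wu, Slot 6→Wu, Slot 7→Mendoza.
Total: 15 + 15 + 65 + 115 + 35 + 45 + 45 + 35 = $370.

$370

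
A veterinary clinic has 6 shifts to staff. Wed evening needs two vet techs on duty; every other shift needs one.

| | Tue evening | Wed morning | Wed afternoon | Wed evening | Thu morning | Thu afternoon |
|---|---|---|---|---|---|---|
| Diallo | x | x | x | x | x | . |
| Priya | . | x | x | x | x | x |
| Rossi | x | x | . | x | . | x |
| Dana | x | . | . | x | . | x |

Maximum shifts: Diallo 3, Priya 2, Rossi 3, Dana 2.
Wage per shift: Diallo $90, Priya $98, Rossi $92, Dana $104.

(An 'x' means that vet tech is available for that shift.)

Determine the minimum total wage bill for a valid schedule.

$644

Picking the cheapest available vet tech for each shift independently would cost $634, but that ignores the shift limits.
An optimal schedule: Tue evening→Diallo, Wed morning→Rossi, Wed afternoon→Diallo, Wed evening→Rossi+Priya, Thu morning→Diallo, Thu afternoon→Rossi.
Total: 90 + 92 + 90 + 92 + 98 + 90 + 92 = $644.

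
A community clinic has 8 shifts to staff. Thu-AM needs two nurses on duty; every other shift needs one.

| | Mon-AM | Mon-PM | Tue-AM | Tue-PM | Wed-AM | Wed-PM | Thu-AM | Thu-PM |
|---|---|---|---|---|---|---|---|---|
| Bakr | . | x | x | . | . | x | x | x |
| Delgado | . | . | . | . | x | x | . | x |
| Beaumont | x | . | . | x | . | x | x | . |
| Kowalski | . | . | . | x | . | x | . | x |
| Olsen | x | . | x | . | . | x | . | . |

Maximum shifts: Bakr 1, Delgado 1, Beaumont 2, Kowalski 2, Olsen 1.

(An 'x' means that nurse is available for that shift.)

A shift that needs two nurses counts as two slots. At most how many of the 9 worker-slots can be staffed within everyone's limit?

7

Total capacity across all nurses is 1+1+2+2+1 = 7, and 9 slots are needed, so at most 7 can be filled.
An assignment achieving 7: Mon-AM→Beaumont, Mon-PM→Bakr, Tue-AM→Olsen, Tue-PM→Beaumont, Wed-AM→Delgado, Wed-PM→Kowalski, Thu-PM→Kowalski.
Loads: Bakr 1/1, Delgado 1/1, Beaumont 2/2, Kowalski 2/2, Olsen 1/1.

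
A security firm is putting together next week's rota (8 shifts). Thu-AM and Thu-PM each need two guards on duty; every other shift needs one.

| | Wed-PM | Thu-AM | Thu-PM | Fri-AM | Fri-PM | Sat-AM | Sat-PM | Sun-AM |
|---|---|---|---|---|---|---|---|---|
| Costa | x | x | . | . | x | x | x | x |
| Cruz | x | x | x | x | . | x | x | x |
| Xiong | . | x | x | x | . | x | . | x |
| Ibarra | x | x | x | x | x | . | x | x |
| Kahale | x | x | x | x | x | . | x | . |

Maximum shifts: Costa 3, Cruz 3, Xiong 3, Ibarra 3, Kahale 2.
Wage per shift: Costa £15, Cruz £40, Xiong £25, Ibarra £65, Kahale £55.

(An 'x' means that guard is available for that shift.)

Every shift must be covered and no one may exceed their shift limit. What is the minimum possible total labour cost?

£295

Picking the cheapest available guard for each shift independently would cost £205, but that ignores the shift limits.
An optimal schedule: Wed-PM→Costa, Thu-AM→Cruz+Kahale, Thu-PM→Xiong+Cruz, Fri-AM→Xiong, Fri-PM→Costa, Sat-AM→Costa, Sat-PM→Cruz, Sun-AM→Xiong.
Total: 15 + 40 + 55 + 25 + 40 + 25 + 15 + 15 + 40 + 25 = £295.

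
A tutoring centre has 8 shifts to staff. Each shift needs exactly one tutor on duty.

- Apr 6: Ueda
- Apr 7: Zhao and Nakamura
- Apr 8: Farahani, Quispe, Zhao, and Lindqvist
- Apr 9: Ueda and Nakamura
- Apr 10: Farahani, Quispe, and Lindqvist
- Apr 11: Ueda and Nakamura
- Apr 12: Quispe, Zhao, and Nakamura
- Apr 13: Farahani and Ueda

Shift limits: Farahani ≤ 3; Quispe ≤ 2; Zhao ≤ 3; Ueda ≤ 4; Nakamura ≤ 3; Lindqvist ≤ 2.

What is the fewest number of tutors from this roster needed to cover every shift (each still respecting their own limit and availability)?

8 slots to fill and no one can take more than 4, so at least ⌈8/4⌉ = 2 tutors are needed.
Any 2 tutors together have capacity at most 4+3 = 7 < 8 slots, so 2 can never suffice.
Farahani, Zhao, and Ueda alone can cover everything: Apr 6→Ueda, Apr 7→Zhao, Apr 8→Farahani, Apr 9→Ueda, Apr 10→Farahani, Apr 11→Ueda, Apr 12→Zhao, Apr 13→Farahani.

3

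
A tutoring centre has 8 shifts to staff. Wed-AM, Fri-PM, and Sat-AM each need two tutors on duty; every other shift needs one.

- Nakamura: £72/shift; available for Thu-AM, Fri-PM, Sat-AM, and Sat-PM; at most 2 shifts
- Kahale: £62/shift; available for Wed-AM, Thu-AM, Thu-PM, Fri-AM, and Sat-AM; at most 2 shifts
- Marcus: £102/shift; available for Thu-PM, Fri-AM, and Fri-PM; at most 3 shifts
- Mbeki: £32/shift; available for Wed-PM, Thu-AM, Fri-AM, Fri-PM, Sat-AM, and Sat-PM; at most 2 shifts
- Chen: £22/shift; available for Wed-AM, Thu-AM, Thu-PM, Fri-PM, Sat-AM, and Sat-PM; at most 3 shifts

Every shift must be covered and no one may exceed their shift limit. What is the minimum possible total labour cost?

£602

Wed-AM can only be covered by Kahale and Chen, so that assignment is forced.
Wed-PM can only be covered by Mbeki, so that assignment is forced.
Picking the cheapest available tutor for each shift independently would cost £322, but that ignores the shift limits.
An optimal schedule: Wed-AM→Kahale+Chen, Wed-PM→Mbeki, Thu-AM→Nakamura, Thu-PM→Kahale, Fri-AM→Marcus, Fri-PM→Marcus+Chen, Sat-AM→Mbeki+Chen, Sat-PM→Nakamura.
Total: 62 + 22 + 32 + 72 + 62 + 102 + 102 + 22 + 32 + 22 + 72 = £602.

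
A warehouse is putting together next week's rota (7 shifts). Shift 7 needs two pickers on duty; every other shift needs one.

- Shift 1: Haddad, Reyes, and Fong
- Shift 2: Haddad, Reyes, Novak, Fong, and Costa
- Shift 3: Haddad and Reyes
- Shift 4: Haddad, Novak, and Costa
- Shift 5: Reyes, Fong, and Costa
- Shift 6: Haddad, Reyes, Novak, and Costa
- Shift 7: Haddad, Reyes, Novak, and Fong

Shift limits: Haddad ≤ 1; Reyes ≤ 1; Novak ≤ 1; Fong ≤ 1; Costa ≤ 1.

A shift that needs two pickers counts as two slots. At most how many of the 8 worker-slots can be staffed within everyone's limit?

Total capacity across all pickers is 1+1+1+1+1 = 5, and 8 slots are needed, so at most 5 can be filled.
An assignment achieving 5: Shift 1→Reyes, Shift 3→Haddad, Shift 4→Novak, Shift 5→Fong, Shift 6→Costa.
Loads: Haddad 1/1, Reyes 1/1, Novak 1/1, Fong 1/1, Costa 1/1.

5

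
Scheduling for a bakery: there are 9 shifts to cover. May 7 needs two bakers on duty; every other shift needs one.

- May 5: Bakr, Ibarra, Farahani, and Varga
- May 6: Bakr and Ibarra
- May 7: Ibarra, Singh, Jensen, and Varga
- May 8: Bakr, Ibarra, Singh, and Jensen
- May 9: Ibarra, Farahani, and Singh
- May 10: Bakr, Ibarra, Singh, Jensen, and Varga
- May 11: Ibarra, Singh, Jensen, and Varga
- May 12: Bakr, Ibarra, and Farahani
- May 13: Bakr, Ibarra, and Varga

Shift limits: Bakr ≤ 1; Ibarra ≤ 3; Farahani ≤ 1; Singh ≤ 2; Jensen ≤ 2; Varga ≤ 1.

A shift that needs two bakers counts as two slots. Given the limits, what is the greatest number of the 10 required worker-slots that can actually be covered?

10

Total capacity across all bakers is 1+3+1+2+2+1 = 10, and 10 slots are needed, so at most 10 can be filled.
An assignment achieving 10: May 5→Farahani, May 6→Bakr, May 7→Singh+Jensen, May 8→Singh, May 9→Ibarra, May 10→Varga, May 11→Jensen, May 12→Ibarra, May 13→Ibarra.
Loads: Bakr 1/1, Ibarra 3/3, Farahani 1/1, Singh 2/2, Jensen 2/2, Varga 1/1.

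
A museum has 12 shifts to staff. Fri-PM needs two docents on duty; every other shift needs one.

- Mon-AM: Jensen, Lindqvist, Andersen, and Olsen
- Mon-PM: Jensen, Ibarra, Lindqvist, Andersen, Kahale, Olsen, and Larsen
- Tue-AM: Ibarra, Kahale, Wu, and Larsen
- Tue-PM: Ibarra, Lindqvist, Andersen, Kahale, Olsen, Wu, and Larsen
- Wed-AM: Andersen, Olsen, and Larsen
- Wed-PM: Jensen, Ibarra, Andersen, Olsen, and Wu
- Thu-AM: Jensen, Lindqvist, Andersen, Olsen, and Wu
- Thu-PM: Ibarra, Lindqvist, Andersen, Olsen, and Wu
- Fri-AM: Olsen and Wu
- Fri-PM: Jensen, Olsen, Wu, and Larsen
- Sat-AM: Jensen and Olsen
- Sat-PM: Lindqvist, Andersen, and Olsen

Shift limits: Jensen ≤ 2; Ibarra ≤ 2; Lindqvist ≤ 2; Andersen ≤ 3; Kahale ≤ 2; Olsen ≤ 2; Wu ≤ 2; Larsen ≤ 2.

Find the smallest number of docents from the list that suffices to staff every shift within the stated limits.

6

13 slots to fill and no one can take more than 3, so at least ⌈13/3⌉ = 5 docents are needed.
Any 5 docents together have capacity at most 3+2+2+2+2 = 11 < 13 slots, so 5 can never suffice.
Jensen, Ibarra, Lindqvist, Andersen, Kahale, and Olsen alone can cover everything: Mon-AM→Lindqvist, Mon-PM→Kahale, Tue-AM→Ibarra, Tue-PM→Kahale, Wed-AM→Andersen, Wed-PM→Ibarra, Thu-AM→Andersen, Thu-PM→Andersen, Fri-AM→Olsen, Fri-PM→Jensen+Olsen, Sat-AM→Jensen, Sat-PM→Lindqvist.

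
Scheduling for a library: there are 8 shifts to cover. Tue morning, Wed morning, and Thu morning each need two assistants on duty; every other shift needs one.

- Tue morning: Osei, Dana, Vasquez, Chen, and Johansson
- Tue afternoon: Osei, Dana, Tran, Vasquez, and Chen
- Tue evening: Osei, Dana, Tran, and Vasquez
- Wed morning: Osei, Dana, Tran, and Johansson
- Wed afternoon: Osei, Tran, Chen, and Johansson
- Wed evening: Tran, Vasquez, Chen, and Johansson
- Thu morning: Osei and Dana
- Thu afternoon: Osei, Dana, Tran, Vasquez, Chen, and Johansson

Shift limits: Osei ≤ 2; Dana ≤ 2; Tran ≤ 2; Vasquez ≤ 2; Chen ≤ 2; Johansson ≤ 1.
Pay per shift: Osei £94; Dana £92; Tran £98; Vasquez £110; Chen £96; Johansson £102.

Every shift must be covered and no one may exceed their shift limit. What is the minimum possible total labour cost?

£1082

Thu morning can only be covered by Osei and Dana, so that assignment is forced.
Picking the cheapest available assistant for each shift independently would cost £1024, but that ignores the shift limits.
An optimal schedule: Tue morning→Vasquez+Chen, Tue afternoon→Vasquez, Tue evening→Osei, Wed morning→Dana+Johansson, Wed afternoon→Tran, Wed evening→Tran, Thu morning→Osei+Dana, Thu afternoon→Chen.
Total: 110 + 96 + 110 + 94 + 92 + 102 + 98 + 98 + 94 + 92 + 96 = £1082.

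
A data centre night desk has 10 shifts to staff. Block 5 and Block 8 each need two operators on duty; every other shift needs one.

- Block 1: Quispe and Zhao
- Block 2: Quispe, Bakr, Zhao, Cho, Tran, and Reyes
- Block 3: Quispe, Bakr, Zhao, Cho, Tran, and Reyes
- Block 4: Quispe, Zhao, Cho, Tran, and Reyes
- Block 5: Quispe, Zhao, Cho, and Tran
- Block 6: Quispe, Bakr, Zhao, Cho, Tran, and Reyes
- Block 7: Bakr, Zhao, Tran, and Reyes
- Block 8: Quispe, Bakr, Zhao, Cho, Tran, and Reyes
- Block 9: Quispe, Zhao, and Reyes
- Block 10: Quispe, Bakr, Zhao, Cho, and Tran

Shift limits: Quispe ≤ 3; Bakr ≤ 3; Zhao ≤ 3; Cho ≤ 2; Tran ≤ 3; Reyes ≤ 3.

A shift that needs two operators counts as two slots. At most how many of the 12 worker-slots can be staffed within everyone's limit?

Total capacity across all operators is 3+3+3+2+3+3 = 17, and 12 slots are needed, so at most 12 can be filled.
An assignment achieving 12: Block 1→Quispe, Block 2→Bakr, Block 3→Zhao, Block 4→Zhao, Block 5→Quispe+Zhao, Block 6→Cho, Block 7→Bakr, Block 8→Cho+Tran, Block 9→Quispe, Block 10→Bakr.
Loads: Quispe 3/3, Bakr 3/3, Zhao 3/3, Cho 2/2, Tran 1/3, Reyes 0/3.

12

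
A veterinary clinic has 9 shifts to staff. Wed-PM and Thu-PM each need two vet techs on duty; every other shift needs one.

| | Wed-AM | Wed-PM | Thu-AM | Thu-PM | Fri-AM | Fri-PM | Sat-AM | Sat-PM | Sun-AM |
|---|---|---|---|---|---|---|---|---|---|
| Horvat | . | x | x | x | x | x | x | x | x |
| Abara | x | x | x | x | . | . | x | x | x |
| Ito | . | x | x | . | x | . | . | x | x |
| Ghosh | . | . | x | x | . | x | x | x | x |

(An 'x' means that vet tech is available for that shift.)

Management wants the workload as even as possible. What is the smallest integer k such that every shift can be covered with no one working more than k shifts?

3

With 4 vet techs and 11 worker-slots to fill, someone must work at least ⌈11/4⌉ = 3 shifts, so k ≥ 3.
k = 3 works: Wed-AM→Abara, Wed-PM→Horvat+Abara, Thu-AM→Ito, Thu-PM→Abara+Ghosh, Fri-AM→Horvat, Fri-PM→Horvat, Sat-AM→Ghosh, Sat-PM→Ito, Sun-AM→Ito.
Loads: Horvat 3, Abara 3, Ito 3, Ghosh 2 — all ≤ 3.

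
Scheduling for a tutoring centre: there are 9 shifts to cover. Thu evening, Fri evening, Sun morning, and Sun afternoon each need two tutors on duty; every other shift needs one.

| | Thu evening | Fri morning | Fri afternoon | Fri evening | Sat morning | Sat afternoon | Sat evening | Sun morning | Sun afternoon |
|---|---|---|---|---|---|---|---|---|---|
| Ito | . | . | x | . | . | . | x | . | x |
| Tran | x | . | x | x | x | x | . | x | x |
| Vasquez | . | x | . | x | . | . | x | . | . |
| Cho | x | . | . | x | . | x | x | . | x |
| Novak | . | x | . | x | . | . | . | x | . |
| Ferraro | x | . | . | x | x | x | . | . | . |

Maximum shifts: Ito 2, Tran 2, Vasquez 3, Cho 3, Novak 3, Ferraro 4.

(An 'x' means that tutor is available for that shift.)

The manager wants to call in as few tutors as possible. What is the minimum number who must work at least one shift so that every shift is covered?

5

13 slots to fill and no one can take more than 4, so at least ⌈13/4⌉ = 4 tutors are needed.
No set of 4 tutors can cover every shift (each such set leaves at least one shift with no one available or exceeds a cap).
Ito, Tran, Cho, Novak, and Ferraro alone can cover everything: Thu evening→Cho+Ferraro, Fri morning→Novak, Fri afternoon→Ito, Fri evening→Novak+Ferraro, Sat morning→Tran, Sat afternoon→Ferraro, Sat evening→Cho, Sun morning→Tran+Novak, Sun afternoon→Ito+Cho.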